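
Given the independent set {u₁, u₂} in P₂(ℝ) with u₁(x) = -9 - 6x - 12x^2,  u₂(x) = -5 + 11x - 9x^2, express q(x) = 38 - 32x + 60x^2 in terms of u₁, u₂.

Work in coordinates with respect to the standard basis {1, x, x^2}.
Write q = α₁u₁ + α₂u₂ and equate components.
Back-substitution yields (α₁, α₂) = (-2, -4).

q = -2u₁ - 4u₂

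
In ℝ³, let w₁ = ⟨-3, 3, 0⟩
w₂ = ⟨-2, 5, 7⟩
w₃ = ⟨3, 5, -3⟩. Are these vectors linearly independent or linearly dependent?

The matrix [w₁|w₂|w₃] has determinant 195.
A nonzero determinant means the columns are linearly independent.

linearly independent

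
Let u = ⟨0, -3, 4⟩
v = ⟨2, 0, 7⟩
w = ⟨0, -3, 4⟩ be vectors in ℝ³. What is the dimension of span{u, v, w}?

Put the 3×3 matrix [u|v|w] into echelon form.
The echelon form has 2 nonzero rows, so the rank is 2.

2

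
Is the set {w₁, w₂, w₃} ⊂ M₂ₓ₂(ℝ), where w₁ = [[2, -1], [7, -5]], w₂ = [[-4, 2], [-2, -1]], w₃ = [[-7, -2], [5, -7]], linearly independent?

Write each element as a coordinate vector in ℝ⁴ using {E₁₁, E₁₂, E₂₁, E₂₂}.
Row-reduce the matrix whose columns are w₁, w₂, w₃.
The reduction yields 3 nonzero rows, so the rank is 3.
Since rank = 3 (the number of vectors), the set is linearly independent.

linearly independent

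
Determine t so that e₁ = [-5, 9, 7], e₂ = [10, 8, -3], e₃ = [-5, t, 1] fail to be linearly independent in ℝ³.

t = -57/11

Place the vectors as rows of a 3×3 matrix; dependence ⇔ determinant zero.
Cofactor expansion gives det = 55*t + 285.
This vanishes exactly when t = -57/11.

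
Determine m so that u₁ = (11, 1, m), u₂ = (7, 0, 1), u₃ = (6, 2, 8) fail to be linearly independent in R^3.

Dependence holds iff the 3×3 matrix [u₁ u₂ u₃] is singular.
Expanding, det = 14*m - 72.
This vanishes exactly when m = 36/7.

m = 36/7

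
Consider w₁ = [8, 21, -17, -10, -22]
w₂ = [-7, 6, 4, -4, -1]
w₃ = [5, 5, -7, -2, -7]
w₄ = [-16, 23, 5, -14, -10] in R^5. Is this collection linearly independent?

Row-reduce the matrix whose columns are w₁, w₂, w₃, w₄.
The reduction yields 2 nonzero rows, so the rank is 2.
Since rank 2 < 4, the set is linearly dependent.
Indeed w₁ - w₂ - 3w₃ = 0.

linearly dependent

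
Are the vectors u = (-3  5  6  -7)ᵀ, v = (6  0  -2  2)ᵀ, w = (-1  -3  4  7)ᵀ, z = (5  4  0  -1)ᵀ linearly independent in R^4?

The matrix [u|v|w|z] has determinant -688.
A nonzero determinant means the columns are linearly independent.

linearly independent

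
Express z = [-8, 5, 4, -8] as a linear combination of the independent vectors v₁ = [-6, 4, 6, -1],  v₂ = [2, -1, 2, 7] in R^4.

Write z = α₁v₁ + α₂v₂ and equate components.
The system has the unique solution (α₁, α₂) = (1, -1).

z = v₁ - v₂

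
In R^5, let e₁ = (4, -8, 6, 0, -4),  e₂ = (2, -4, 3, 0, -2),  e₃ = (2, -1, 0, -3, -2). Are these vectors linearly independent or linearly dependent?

linearly dependent

One vector is a scalar multiple of another, so the set is dependent.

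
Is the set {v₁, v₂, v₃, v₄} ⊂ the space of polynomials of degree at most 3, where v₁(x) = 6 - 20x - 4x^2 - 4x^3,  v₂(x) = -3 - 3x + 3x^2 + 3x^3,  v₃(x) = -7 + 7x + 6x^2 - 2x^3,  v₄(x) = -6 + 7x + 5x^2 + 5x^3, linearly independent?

Take coordinates with respect to the standard basis {1, x, …, x^3}.
The matrix [v₁|v₂|v₃|v₄] has determinant 0.
A zero determinant means the columns are linearly dependent.
Indeed v₁ - 2v₂ + 2v₄ = 0.

linearly dependent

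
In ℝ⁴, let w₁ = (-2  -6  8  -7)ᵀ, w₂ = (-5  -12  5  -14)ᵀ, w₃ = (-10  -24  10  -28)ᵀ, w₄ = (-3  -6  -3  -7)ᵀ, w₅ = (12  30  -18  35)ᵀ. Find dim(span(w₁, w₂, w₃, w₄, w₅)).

2

Put the 4×5 matrix [w₁|w₂|w₃|w₄|w₅] into echelon form.
There are 2 pivot columns, so rank = 2.
(With 5 elements in a 4-dimensional space the rank is at most 4.)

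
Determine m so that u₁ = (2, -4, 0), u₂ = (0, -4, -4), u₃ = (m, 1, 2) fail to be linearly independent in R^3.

m = 1/2

Place the vectors as rows of a 3×3 matrix; dependence ⇔ determinant zero.
Cofactor expansion gives det = 16*m - 8.
This vanishes exactly when m = 1/2.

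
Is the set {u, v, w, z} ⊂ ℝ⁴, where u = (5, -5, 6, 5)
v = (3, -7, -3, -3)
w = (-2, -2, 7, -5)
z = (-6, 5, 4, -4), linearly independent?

linearly independent

Row-reduce the matrix whose columns are u, v, w, z.
The reduction yields 4 nonzero rows, so the rank is 4.
Since rank = 4 (the number of vectors), the set is linearly independent.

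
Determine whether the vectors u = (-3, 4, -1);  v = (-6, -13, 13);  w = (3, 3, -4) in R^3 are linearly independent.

Form the 3×3 matrix with these as columns; its determinant is 0.
A zero determinant means the columns are linearly dependent.
Indeed u + v + 3w = 0.

linearly dependent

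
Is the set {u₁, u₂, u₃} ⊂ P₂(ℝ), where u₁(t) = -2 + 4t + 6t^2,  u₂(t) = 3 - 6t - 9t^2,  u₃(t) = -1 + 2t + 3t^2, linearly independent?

linearly dependent

Write each element as a coordinate vector in ℝ³ using {1, t, t^2}.
Row-reduce the matrix whose columns are u₁, u₂, u₃.
The reduction yields 1 nonzero row, so the rank is 1.
Since rank 1 < 3, the set is linearly dependent.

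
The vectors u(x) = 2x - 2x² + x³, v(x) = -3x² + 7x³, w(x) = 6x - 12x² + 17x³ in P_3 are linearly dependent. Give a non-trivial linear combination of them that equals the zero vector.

3u + 2v - w = 0

Pass to coordinate vectors relative to the basis {1, x, …, x³}.
Row-reduce the matrix with u, v, w as columns; the null space gives the coefficients.
A generator of the null space is (3, 2, -1).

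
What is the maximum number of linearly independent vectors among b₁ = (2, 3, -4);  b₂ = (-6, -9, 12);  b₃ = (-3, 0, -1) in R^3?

2

Apply Gaussian elimination to the matrix whose rows are b₁, b₂, b₃.
Exactly 2 pivots survive; hence the rank is 2.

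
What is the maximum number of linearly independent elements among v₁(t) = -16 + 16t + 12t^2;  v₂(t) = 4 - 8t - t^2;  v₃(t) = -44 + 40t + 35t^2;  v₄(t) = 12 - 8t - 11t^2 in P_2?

Represent each element by its coordinate vector in ℝ³.
Put the 3×4 matrix [v₁|v₂|v₃|v₄] into echelon form.
There are 2 pivot columns, so rank = 2.
(With 4 elements in a 3-dimensional space the rank is at most 3.)

2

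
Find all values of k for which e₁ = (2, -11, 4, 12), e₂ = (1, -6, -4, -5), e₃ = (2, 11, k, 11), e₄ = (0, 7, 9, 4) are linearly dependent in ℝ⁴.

k = 51/2

The vectors are dependent exactly when the determinant of the matrix with rows e₁, e₂, e₃, e₄ vanishes.
The determinant works out to 150*k - 3825.
Solving 150*k - 3825 = 0 yields k = 51/2.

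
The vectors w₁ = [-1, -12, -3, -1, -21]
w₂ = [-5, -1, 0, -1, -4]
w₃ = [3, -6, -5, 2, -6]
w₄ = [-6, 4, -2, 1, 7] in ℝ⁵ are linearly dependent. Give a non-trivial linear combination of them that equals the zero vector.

Write the vectors as columns of a matrix and find a nonzero vector in its null space.
A generator of the null space is (1, -2, -1, 1).

w₁ - 2w₂ - w₃ + w₄ = 0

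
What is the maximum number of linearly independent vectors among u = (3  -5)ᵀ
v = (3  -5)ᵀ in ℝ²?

1

Row-reduce the 2×2 matrix with these as rows.
Reduction leaves 1 leading entry, giving rank 1.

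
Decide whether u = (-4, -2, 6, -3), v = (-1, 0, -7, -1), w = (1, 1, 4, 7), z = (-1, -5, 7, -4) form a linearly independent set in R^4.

linearly independent

Row-reduce the matrix whose columns are u, v, w, z.
The reduction yields 4 nonzero rows, so the rank is 4.
Since rank = 4 (the number of vectors), the set is linearly independent.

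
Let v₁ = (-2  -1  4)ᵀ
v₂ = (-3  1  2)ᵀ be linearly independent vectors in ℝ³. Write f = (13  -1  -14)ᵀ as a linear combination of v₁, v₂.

f = -2v₁ - 3v₂

Since v₁, v₂ are independent, the coefficients expressing f are uniquely determined by a linear system.
Back-substitution yields (a₁, a₂) = (-2, -3).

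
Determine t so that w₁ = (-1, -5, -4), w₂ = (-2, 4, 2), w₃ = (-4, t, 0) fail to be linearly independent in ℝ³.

Dependence holds iff the 3×3 matrix [w₁ w₂ w₃] is singular.
The determinant works out to 10*t - 24.
This vanishes exactly when t = 12/5.

t = 12/5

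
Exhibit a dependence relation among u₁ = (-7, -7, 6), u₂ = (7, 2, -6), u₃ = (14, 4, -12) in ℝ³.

2u₂ - u₃ = 0

Write the vectors as columns of a matrix and find a nonzero vector in its null space.
A generator of the null space is (0, 2, -1).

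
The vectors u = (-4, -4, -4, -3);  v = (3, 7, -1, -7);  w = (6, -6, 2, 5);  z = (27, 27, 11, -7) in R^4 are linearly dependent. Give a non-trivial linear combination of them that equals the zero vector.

Solve the homogeneous system with u, v, w, z as columns by row-reducing the coefficient matrix.
The free variable yields coefficients (3, -3, -1, 1) (any nonzero multiple also works).

3u - 3v - w + z = 0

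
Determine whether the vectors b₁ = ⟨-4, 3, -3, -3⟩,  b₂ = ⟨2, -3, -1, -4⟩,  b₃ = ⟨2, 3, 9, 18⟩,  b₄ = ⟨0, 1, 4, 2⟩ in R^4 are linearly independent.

Row-reduce the matrix whose columns are b₁, b₂, b₃, b₄.
The reduction yields 3 nonzero rows, so the rank is 3.
Since rank 3 < 4, the set is linearly dependent.
Indeed 2b₁ + 3b₂ + b₃ = 0.

linearly dependent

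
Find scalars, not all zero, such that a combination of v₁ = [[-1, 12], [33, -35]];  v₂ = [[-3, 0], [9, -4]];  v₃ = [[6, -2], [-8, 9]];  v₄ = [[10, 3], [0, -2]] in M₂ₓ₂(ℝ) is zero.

Write each element as a vector in ℝ⁴ using {E₁₁, E₁₂, E₂₁, E₂₂}.
Row-reduce the matrix with v₁, v₂, v₃, v₄ as columns; the null space gives the coefficients.
The free variable yields coefficients (1, -1, 3, -2) (any nonzero multiple also works).

v₁ - v₂ + 3v₃ - 2v₄ = 0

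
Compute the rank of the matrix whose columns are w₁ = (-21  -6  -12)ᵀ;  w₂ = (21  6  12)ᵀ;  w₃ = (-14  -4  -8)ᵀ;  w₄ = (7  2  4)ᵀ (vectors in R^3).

Form the matrix with w₁, w₂, w₃, w₄ as columns and reduce.
Exactly 1 pivot survives; hence the rank is 1.
(With 4 elements in a 3-dimensional space the rank is at most 3.)

rank 1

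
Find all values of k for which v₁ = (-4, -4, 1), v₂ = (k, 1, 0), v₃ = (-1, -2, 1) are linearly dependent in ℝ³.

The set is linearly dependent precisely when det[v₁; v₂; v₃] = 0.
The determinant works out to 2*k - 3.
Setting this to zero gives k = 3/2.

k = 3/2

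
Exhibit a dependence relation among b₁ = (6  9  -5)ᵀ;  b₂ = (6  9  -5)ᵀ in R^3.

b₁ - b₂ = 0

Row-reduce the matrix with b₁, b₂ as columns; the null space gives the coefficients.
The free variable yields coefficients (1, -1) (any nonzero multiple also works).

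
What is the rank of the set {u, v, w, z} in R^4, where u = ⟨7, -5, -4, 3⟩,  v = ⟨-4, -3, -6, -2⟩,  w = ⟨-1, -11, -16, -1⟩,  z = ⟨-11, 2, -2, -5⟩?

Apply Gaussian elimination to the matrix whose rows are u, v, w, z.
Exactly 2 pivots survive; hence the rank is 2.

2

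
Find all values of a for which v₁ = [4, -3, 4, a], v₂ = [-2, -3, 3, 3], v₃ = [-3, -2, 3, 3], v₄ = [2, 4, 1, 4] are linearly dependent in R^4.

a = 7

Dependence holds iff the 4×4 matrix [v₁ v₂ v₃ v₄] is singular.
Cofactor expansion gives det = 23*a - 161.
This vanishes exactly when a = 7.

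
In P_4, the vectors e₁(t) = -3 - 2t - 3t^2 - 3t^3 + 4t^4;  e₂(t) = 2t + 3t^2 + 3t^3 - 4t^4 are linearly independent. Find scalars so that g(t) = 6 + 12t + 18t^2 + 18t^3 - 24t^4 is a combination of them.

Take coordinate vectors relative to {1, t, …, t^4}.
Since e₁, e₂ are independent, the coefficients expressing g are uniquely determined by a linear system.
Row-reducing the augmented matrix gives the unique coefficients (a₁, a₂) = (-2, 4).

g = -2e₁ + 4e₂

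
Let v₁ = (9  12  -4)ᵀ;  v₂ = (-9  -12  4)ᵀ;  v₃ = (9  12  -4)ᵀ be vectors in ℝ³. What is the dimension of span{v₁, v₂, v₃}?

1

Put the 3×3 matrix [v₁|v₂|v₃] into echelon form.
There is 1 pivot column, so rank = 1.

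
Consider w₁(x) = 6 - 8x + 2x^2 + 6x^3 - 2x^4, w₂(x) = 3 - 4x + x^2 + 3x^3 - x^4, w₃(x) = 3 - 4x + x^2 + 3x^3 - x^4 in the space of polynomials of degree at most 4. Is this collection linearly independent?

linearly dependent

Take coordinates with respect to the standard basis {1, x, …, x^4}.
One vector is a scalar multiple of another, so the set is dependent.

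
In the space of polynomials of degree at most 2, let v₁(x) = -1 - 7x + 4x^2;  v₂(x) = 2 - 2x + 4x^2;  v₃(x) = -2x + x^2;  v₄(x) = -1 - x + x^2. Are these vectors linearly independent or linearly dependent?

linearly dependent

Take coordinates with respect to the standard basis {1, x, x^2}.
There are 4 vectors in a 3-dimensional space, so they cannot be linearly independent.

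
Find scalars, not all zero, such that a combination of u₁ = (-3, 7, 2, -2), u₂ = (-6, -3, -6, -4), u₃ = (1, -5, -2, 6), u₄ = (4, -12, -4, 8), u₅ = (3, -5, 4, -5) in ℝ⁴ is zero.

Solve the homogeneous system with u₁, u₂, u₃, u₄, u₅ as columns by row-reducing the coefficient matrix.
One solution (up to scaling) is (1, 0, -1, 1, 0).

u₁ - u₃ + u₄ = 0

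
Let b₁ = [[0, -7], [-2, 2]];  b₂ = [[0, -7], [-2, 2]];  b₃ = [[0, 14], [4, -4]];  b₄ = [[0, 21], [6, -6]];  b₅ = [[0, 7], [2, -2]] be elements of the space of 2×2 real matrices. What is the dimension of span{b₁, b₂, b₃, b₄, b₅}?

dim = 1

Use coordinates relative to {E₁₁, E₁₂, E₂₁, E₂₂}.
Apply Gaussian elimination to the matrix whose rows are b₁, b₂, b₃, b₄, b₅.
Exactly 1 pivot survives; hence the rank is 1.
(With 5 elements in a 4-dimensional space the rank is at most 4.)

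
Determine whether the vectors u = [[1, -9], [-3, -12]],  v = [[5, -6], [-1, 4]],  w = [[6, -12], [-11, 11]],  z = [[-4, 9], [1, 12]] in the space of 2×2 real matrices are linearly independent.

linearly independent

Take coordinates with respect to the standard basis {E₁₁, E₁₂, E₂₁, E₂₂}.
Place the vectors as rows of a 4×4 matrix and reduce to echelon form.
The reduction yields 4 nonzero rows, so the rank is 4.
Since rank = 4 (the number of vectors), the set is linearly independent.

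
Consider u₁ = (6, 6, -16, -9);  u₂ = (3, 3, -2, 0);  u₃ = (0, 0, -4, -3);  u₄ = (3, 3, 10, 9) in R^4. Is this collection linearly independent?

Row-reduce the matrix whose columns are u₁, u₂, u₃, u₄.
The reduction yields 2 nonzero rows, so the rank is 2.
Since rank 2 < 4, the set is linearly dependent.
Indeed u₁ - 2u₂ - 3u₃ = 0.

linearly dependent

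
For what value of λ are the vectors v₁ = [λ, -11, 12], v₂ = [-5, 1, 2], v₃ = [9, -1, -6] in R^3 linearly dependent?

λ = 21

Dependence holds iff the 3×3 matrix [v₁ v₂ v₃] is singular.
Cofactor expansion gives det = 84 - 4*λ.
This vanishes exactly when λ = 21.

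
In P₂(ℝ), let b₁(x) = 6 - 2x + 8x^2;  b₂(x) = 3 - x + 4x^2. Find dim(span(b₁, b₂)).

Represent each element by its coordinate vector in ℝ³.
Row-reduce the 2×3 matrix with these as rows.
Exactly 1 pivot survives; hence the rank is 1.

dim = 1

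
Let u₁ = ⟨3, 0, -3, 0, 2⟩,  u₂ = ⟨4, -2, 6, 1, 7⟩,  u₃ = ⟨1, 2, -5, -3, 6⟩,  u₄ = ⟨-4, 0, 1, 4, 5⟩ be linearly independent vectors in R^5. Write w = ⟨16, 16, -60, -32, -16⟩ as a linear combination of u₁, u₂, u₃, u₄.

Write w = c₁u₁ + … + c₄u₄ and equate components.
Row-reducing the augmented matrix gives the unique coefficients (c₁, …, c₄) = (4, -4, 4, -4).

w = 4u₁ - 4u₂ + 4u₃ - 4u₄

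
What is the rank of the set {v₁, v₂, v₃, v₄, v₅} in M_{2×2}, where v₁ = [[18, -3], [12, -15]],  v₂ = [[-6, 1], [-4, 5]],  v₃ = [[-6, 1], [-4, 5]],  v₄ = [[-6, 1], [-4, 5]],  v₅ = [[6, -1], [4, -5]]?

Use coordinates relative to {E₁₁, E₁₂, E₂₁, E₂₂}.
Form the matrix with v₁, v₂, v₃, v₄, v₅ as columns and reduce.
Exactly 1 pivot survives; hence the rank is 1.
(With 5 elements in a 4-dimensional space the rank is at most 4.)

rank 1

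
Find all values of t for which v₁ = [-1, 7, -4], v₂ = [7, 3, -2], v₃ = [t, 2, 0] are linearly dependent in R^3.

t = -30

Dependence holds iff the 3×3 matrix [v₁ v₂ v₃] is singular.
The determinant works out to -2*t - 60.
Solving -2*t - 60 = 0 yields t = -30.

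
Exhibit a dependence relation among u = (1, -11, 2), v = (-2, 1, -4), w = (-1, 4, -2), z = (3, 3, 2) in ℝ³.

Set up α₁u + … + α₄z = 0 and solve the homogeneous system.
The free variable yields coefficients (1, -1, 3, 0) (any nonzero multiple also works).

u - v + 3w = 0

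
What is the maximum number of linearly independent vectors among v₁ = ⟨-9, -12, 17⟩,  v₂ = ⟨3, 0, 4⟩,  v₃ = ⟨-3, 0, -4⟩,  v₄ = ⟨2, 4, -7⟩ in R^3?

Form the matrix with v₁, v₂, v₃, v₄ as columns and reduce.
There are 2 pivot columns, so rank = 2.
(With 4 elements in a 3-dimensional space the rank is at most 3.)

2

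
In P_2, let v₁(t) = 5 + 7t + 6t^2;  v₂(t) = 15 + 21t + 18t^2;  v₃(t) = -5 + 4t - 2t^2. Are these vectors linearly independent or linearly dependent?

Take coordinates with respect to the standard basis {1, t, t^2}.
Form the 3×3 matrix with these as columns; its determinant is 0.
A zero determinant means the columns are linearly dependent.
Indeed 3v₁ - v₂ = 0.

linearly dependent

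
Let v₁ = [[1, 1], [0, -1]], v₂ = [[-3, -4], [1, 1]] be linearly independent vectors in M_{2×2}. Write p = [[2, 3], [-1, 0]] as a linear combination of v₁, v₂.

Identify each element with its coordinate vector in ℝ⁴ via {E₁₁, E₁₂, E₂₁, E₂₂}.
Solve the system with v₁, v₂ as columns and p as the right-hand side.
Back-substitution yields (c₁, c₂) = (-1, -1).

p = -v₁ - v₂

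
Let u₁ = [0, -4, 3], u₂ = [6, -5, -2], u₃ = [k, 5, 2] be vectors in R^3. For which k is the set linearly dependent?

k = -6

Place the vectors as rows of a 3×3 matrix; dependence ⇔ determinant zero.
Expanding, det = 23*k + 138.
Setting this to zero gives k = -6.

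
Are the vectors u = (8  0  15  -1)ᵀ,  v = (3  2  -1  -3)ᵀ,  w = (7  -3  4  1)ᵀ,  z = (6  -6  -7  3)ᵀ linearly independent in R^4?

linearly dependent

Place the vectors as rows of a 4×4 matrix and reduce to echelon form.
The reduction yields 3 nonzero rows, so the rank is 3.
Since rank 3 < 4, the set is linearly dependent.
Indeed u - 2w + z = 0.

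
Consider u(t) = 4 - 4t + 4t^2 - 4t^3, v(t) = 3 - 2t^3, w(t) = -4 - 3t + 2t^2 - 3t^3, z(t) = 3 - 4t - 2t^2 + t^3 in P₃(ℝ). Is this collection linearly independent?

Write each element as a coordinate vector in ℝ⁴ using {1, t, …, t^3}.
Form the 4×4 matrix with these as columns; its determinant is -388.
A nonzero determinant means the columns are linearly independent.

linearly independent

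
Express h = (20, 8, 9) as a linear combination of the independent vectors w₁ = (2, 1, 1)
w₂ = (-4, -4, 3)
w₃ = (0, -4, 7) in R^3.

Set up the augmented matrix [w₁ | w₂ | w₃ | h] and row-reduce.
Row-reducing the augmented matrix gives the unique coefficients (a₁, a₂, a₃) = (4, -3, 2).

h = 4w₁ - 3w₂ + 2w₃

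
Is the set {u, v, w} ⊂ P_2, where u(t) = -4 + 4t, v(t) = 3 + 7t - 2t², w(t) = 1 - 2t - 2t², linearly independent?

Write each element as a coordinate vector in ℝ³ using {1, t, t²}.
Place the vectors as rows of a 3×3 matrix and reduce to echelon form.
The reduction yields 3 nonzero rows, so the rank is 3.
Since rank = 3 (the number of vectors), the set is linearly independent.

linearly independent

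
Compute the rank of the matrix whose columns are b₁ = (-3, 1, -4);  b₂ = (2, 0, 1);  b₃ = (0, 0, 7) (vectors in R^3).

Put the 3×3 matrix [b₁|b₂|b₃] into echelon form.
The echelon form has 3 nonzero rows, so the rank is 3.

3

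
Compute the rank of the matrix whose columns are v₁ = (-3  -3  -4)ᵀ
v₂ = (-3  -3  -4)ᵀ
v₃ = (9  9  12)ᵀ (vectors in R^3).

rank 1

Form the matrix with v₁, v₂, v₃ as columns and reduce.
The echelon form has 1 nonzero row, so the rank is 1.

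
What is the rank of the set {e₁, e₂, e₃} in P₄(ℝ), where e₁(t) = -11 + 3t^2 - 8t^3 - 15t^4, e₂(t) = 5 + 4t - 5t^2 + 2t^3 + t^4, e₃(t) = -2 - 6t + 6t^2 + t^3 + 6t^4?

Represent each element by its coordinate vector in ℝ⁵.
Row-reduce the 3×5 matrix with these as rows.
Reduction leaves 2 leading entries, giving rank 2.

2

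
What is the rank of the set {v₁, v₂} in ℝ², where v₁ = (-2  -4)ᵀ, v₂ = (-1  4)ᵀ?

2

Form the matrix with v₁, v₂ as columns and reduce.
The echelon form has 2 nonzero rows, so the rank is 2.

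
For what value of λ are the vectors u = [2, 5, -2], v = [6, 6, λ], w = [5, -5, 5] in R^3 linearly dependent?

λ = -6/7

The set is linearly dependent precisely when det[u; v; w] = 0.
Cofactor expansion gives det = 35*λ + 30.
Setting this to zero gives λ = -6/7.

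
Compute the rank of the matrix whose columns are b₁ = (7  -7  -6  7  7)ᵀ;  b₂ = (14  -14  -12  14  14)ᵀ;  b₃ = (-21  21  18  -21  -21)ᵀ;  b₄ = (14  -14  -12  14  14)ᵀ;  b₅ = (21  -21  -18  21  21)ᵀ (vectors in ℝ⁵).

1

Put the 5×5 matrix [b₁|b₂|b₃|b₄|b₅] into echelon form.
There is 1 pivot column, so rank = 1.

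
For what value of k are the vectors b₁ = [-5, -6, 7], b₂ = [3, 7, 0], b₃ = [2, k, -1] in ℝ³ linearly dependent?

Place the vectors as rows of a 3×3 matrix; dependence ⇔ determinant zero.
Cofactor expansion gives det = 21*k - 81.
This vanishes exactly when k = 27/7.

k = 27/7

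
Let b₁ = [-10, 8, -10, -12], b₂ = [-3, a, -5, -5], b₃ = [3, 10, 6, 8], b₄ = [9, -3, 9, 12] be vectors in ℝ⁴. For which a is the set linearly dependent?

Dependence holds iff the 4×4 matrix [b₁ b₂ b₃ b₄] is singular.
The determinant works out to -36*a - 18.
This vanishes exactly when a = -1/2.

a = -1/2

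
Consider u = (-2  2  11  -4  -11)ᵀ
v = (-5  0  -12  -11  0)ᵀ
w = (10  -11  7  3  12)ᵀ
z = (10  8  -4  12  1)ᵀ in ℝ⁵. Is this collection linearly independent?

Row-reduce the matrix whose columns are u, v, w, z.
The reduction yields 4 nonzero rows, so the rank is 4.
Since rank = 4 (the number of vectors), the set is linearly independent.

linearly independent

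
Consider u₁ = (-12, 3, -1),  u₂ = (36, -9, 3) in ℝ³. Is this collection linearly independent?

Row-reduce the matrix whose columns are u₁, u₂.
The reduction yields 1 nonzero row, so the rank is 1.
Since rank 1 < 2, the set is linearly dependent.

linearly dependent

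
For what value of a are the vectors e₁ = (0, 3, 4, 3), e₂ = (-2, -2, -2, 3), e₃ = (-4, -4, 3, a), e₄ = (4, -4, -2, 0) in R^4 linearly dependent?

Dependence holds iff the 4×4 matrix [e₁ e₂ e₃ e₄] is singular.
The determinant works out to 756 - 28*a.
Setting this to zero gives a = 27.

a = 27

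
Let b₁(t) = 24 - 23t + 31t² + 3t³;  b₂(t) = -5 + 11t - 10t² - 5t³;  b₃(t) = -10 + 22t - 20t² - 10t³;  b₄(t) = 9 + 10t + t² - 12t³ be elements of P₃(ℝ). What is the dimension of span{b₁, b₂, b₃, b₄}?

Represent each element by its coordinate vector in ℝ⁴.
Apply Gaussian elimination to the matrix whose rows are b₁, b₂, b₃, b₄.
The echelon form has 2 nonzero rows, so the rank is 2.

dim = 2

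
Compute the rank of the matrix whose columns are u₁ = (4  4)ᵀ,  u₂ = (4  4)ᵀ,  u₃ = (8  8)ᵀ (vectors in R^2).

rank 1

Row-reduce the 3×2 matrix with these as rows.
Reduction leaves 1 leading entry, giving rank 1.
(With 3 elements in a 2-dimensional space the rank is at most 2.)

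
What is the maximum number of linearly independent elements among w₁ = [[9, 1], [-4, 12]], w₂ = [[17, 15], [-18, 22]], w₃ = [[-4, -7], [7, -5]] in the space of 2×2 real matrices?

Represent each element by its coordinate vector in ℝ⁴.
Put the 4×3 matrix [w₁|w₂|w₃] into echelon form.
The echelon form has 2 nonzero rows, so the rank is 2.

2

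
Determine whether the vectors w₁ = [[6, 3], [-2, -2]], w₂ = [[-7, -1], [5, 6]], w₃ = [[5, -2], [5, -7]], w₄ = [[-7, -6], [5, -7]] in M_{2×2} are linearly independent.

Take coordinates with respect to the standard basis {E₁₁, E₁₂, E₂₁, E₂₂}.
Row-reduce the matrix whose columns are w₁, w₂, w₃, w₄.
The reduction yields 4 nonzero rows, so the rank is 4.
Since rank = 4 (the number of vectors), the set is linearly independent.

linearly independent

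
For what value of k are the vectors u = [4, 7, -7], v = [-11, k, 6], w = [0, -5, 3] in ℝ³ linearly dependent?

k = 17/6

Place the vectors as rows of a 3×3 matrix; dependence ⇔ determinant zero.
Expanding, det = 12*k - 34.
Solving 12*k - 34 = 0 yields k = 17/6.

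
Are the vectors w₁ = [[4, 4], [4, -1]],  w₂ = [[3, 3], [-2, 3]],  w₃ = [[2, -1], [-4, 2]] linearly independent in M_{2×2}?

Take coordinates with respect to the standard basis {E₁₁, E₁₂, E₂₁, E₂₂}.
Row-reduce the matrix whose columns are w₁, w₂, w₃.
The reduction yields 3 nonzero rows, so the rank is 3.
Since rank = 3 (the number of vectors), the set is linearly independent.

linearly independent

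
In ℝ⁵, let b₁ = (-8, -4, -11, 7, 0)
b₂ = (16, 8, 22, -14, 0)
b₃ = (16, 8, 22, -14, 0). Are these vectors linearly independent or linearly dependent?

linearly dependent

Place the vectors as rows of a 3×5 matrix and reduce to echelon form.
The reduction yields 1 nonzero row, so the rank is 1.
Since rank 1 < 3, the set is linearly dependent.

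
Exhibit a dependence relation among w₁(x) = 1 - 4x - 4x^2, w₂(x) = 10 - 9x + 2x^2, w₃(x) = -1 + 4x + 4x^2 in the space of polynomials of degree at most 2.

Take coordinates with respect to {1, x, x^2}.
Row-reduce the matrix with w₁, w₂, w₃ as columns; the null space gives the coefficients.
A generator of the null space is (1, 0, 1).

w₁ + w₃ = 0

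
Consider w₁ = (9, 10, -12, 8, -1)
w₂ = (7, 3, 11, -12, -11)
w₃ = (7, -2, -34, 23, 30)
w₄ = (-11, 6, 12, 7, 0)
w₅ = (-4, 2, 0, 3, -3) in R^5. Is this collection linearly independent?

The matrix [w₁|w₂|w₃|w₄|w₅] has determinant 0.
A zero determinant means the columns are linearly dependent.
Indeed w₁ - 2w₂ - w₃ - 3w₅ = 0.

linearly dependent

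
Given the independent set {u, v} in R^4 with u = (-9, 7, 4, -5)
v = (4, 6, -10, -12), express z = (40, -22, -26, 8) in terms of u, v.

Since u, v are independent, the coefficients expressing z are uniquely determined by a linear system.
Row-reducing the augmented matrix gives the unique coefficients (c₁, c₂) = (-4, 1).

z = -4u + v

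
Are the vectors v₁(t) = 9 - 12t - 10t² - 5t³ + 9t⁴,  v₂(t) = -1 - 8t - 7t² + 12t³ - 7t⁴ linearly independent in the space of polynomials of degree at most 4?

Write each element as a coordinate vector in ℝ⁵ using {1, t, …, t⁴}.
Place the vectors as rows of a 2×5 matrix and reduce to echelon form.
The reduction yields 2 nonzero rows, so the rank is 2.
Since rank = 2 (the number of vectors), the set is linearly independent.

linearly independent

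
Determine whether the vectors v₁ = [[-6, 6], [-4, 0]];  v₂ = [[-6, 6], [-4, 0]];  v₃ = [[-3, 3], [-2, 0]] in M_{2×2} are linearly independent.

Take coordinates with respect to the standard basis {E₁₁, E₁₂, E₂₁, E₂₂}.
Row-reduce the matrix whose columns are v₁, v₂, v₃.
The reduction yields 1 nonzero row, so the rank is 1.
Since rank 1 < 3, the set is linearly dependent.
Indeed v₁ - v₂ = 0.

linearly dependent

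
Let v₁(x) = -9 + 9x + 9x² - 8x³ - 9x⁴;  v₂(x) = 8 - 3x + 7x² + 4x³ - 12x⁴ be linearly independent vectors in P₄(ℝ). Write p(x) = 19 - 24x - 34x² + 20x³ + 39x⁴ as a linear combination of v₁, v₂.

p = -3v₁ - v₂

Work in coordinates with respect to the standard basis {1, x, …, x⁴}.
Since v₁, v₂ are independent, the coefficients expressing p are uniquely determined by a linear system.
Row-reducing the augmented matrix gives the unique coefficients (c₁, c₂) = (-3, -1).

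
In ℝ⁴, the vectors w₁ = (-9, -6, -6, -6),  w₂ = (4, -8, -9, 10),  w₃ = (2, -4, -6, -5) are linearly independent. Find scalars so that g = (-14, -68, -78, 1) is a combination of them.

Set up the augmented matrix [w₁ | w₂ | w₃ | g] and row-reduce.
Back-substitution yields (α₁, α₂, α₃) = (4, 4, 3).

g = 4w₁ + 4w₂ + 3w₃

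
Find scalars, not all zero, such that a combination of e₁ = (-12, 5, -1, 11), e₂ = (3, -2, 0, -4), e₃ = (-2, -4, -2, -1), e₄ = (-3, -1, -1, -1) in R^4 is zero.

e₁ + 3e₂ - e₄ = 0

Set up α₁e₁ + … + α₄e₄ = 0 and solve the homogeneous system.
The free variable yields coefficients (1, 3, 0, -1) (any nonzero multiple also works).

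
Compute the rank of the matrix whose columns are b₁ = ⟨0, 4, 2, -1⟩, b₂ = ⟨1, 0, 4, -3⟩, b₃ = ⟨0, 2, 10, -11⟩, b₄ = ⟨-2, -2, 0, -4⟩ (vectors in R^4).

3

Apply Gaussian elimination to the matrix whose rows are b₁, b₂, b₃, b₄.
The echelon form has 3 nonzero rows, so the rank is 3.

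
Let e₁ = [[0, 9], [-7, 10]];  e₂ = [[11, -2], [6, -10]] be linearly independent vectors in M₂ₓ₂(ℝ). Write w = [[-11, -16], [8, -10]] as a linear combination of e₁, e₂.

w = -2e₁ - e₂

Identify each element with its coordinate vector in ℝ⁴ via {E₁₁, E₁₂, E₂₁, E₂₂}.
Write w = α₁e₁ + α₂e₂ and equate components.
Back-substitution yields (α₁, α₂) = (-2, -1).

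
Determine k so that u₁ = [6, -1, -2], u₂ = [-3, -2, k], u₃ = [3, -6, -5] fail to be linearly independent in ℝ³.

The vectors are dependent exactly when the determinant of the matrix with rows u₁, u₂, u₃ vanishes.
Cofactor expansion gives det = 33*k + 27.
Solving 33*k + 27 = 0 yields k = -9/11.

k = -9/11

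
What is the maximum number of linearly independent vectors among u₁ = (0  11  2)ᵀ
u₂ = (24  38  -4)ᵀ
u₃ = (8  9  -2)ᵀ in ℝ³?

2

Row-reduce the 3×3 matrix with these as rows.
Reduction leaves 2 leading entries, giving rank 2.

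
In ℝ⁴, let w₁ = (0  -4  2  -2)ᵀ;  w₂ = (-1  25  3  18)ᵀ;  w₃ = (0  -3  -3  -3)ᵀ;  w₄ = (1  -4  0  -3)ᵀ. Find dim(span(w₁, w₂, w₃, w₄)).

Form the matrix with w₁, w₂, w₃, w₄ as columns and reduce.
Reduction leaves 3 leading entries, giving rank 3.

3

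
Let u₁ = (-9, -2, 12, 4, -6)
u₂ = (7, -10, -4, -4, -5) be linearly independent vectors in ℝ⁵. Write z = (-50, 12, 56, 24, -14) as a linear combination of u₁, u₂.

Solve the system with u₁, u₂ as columns and z as the right-hand side.
The system has the unique solution (a₁, a₂) = (4, -2).

z = 4u₁ - 2u₂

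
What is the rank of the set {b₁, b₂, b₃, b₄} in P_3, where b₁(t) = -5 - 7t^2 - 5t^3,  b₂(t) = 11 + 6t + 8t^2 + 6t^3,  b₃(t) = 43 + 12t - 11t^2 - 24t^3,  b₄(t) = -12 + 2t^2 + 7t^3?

rank 3

Use coordinates relative to {1, t, …, t^3}.
Form the matrix with b₁, b₂, b₃, b₄ as columns and reduce.
Reduction leaves 3 leading entries, giving rank 3.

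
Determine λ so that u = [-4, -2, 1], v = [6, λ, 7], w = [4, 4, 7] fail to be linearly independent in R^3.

λ = 41/8

The vectors are dependent exactly when the determinant of the matrix with rows u, v, w vanishes.
Expanding, det = 164 - 32*λ.
Setting this to zero gives λ = 41/8.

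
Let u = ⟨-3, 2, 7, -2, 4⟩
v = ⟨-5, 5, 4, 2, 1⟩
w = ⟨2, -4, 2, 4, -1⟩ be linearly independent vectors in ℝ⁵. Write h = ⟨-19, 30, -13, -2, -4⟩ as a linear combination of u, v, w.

h = -3u + 4v - 4w

Set up the augmented matrix [u | v | w | h] and row-reduce.
Row-reducing the augmented matrix gives the unique coefficients (a₁, a₂, a₃) = (-3, 4, -4).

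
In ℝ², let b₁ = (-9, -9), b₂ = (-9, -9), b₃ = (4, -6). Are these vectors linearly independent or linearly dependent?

linearly dependent

There are 3 vectors in a 2-dimensional space, so they cannot be linearly independent.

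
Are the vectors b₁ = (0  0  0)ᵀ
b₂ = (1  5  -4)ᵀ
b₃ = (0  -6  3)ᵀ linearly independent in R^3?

linearly dependent

One of the vectors is the zero vector, so the set is linearly dependent.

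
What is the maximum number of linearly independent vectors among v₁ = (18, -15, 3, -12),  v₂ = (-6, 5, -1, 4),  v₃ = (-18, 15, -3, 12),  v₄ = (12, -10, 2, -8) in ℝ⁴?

Form the matrix with v₁, v₂, v₃, v₄ as columns and reduce.
Exactly 1 pivot survives; hence the rank is 1.

1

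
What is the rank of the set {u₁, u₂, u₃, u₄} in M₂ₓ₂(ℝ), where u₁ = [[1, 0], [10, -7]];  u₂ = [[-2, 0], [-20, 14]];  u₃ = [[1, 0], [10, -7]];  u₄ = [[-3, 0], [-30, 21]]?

1

Represent each element by its coordinate vector in ℝ⁴.
Apply Gaussian elimination to the matrix whose rows are u₁, u₂, u₃, u₄.
There is 1 pivot column, so rank = 1.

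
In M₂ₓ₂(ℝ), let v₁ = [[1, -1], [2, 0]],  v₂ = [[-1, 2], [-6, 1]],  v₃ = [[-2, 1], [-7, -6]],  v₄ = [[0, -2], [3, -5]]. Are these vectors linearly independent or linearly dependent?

Take coordinates with respect to the standard basis {E₁₁, E₁₂, E₂₁, E₂₂}.
Form the 4×4 matrix with these as columns; its determinant is -4.
A nonzero determinant means the columns are linearly independent.

linearly independent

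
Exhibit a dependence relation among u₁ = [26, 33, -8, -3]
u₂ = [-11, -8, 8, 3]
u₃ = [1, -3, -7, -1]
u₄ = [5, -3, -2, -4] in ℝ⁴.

Set up α₁u₁ + … + α₄u₄ = 0 and solve the homogeneous system.
The free variable yields coefficients (1, 3, 2, 1) (any nonzero multiple also works).

u₁ + 3u₂ + 2u₃ + u₄ = 0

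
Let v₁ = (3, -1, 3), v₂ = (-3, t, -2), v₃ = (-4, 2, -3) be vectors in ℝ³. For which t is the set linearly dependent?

Dependence holds iff the 3×3 matrix [v₁ v₂ v₃] is singular.
Cofactor expansion gives det = 3*t - 5.
This vanishes exactly when t = 5/3.

t = 5/3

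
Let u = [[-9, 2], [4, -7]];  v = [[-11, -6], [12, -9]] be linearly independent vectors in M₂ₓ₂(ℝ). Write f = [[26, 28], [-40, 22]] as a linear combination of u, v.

f = 2u - 4v

Take coordinate vectors relative to {E₁₁, E₁₂, E₂₁, E₂₂}.
Solve the system with u, v as columns and f as the right-hand side.
Back-substitution yields (c₁, c₂) = (2, -4).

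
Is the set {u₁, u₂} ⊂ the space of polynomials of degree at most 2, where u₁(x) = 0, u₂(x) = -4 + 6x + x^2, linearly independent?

linearly dependent

Take coordinates with respect to the standard basis {1, x, x^2}.
One of the vectors is the zero vector, so the set is linearly dependent.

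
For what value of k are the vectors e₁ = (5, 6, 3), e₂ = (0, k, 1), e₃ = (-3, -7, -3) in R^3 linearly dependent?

k = 17/6

Dependence holds iff the 3×3 matrix [e₁ e₂ e₃] is singular.
The determinant works out to 17 - 6*k.
Solving 17 - 6*k = 0 yields k = 17/6.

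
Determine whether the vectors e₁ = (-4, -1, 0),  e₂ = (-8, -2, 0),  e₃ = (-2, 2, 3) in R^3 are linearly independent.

linearly dependent

One vector is a scalar multiple of another, so the set is dependent.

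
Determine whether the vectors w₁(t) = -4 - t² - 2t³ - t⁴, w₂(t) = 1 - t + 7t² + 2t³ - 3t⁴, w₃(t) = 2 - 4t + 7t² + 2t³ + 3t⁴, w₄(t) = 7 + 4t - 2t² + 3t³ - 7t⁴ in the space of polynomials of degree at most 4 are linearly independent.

linearly independent

Take coordinates with respect to the standard basis {1, t, …, t⁴}.
Row-reduce the matrix whose columns are w₁, w₂, w₃, w₄.
The reduction yields 4 nonzero rows, so the rank is 4.
Since rank = 4 (the number of vectors), the set is linearly independent.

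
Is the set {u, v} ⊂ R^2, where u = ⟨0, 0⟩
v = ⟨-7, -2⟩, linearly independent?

One of the vectors is the zero vector, so the set is linearly dependent.

linearly dependent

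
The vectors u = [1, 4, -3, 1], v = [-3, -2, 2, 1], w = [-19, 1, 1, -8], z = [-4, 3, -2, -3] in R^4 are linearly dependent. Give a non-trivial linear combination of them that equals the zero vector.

Solve the homogeneous system with u, v, w, z as columns by row-reducing the coefficient matrix.
One solution (up to scaling) is (1, -2, 1, -3).

u - 2v + w - 3z = 0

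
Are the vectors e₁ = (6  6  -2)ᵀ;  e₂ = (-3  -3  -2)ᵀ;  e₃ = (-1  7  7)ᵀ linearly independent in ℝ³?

linearly independent

Form the 3×3 matrix with these as columns; its determinant is 144.
A nonzero determinant means the columns are linearly independent.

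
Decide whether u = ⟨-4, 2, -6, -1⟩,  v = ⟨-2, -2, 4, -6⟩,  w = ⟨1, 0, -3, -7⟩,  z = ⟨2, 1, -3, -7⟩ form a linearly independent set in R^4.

linearly independent

The matrix [u|v|w|z] has determinant 316.
A nonzero determinant means the columns are linearly independent.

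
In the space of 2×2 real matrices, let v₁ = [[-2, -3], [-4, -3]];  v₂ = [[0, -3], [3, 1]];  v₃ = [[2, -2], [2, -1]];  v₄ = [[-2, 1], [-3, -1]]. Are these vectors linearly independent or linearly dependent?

linearly independent

Write each element as a coordinate vector in ℝ⁴ using {E₁₁, E₁₂, E₂₁, E₂₂}.
Row-reduce the matrix whose columns are v₁, v₂, v₃, v₄.
The reduction yields 4 nonzero rows, so the rank is 4.
Since rank = 4 (the number of vectors), the set is linearly independent.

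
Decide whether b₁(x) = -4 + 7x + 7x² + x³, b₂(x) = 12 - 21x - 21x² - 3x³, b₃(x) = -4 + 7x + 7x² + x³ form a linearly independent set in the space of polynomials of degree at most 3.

Take coordinates with respect to the standard basis {1, x, …, x³}.
Two of the vectors are equal, giving an immediate dependence.

linearly dependent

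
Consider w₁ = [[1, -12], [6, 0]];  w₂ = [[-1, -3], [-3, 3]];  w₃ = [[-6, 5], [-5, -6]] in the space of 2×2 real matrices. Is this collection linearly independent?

linearly independent

Write each element as a coordinate vector in ℝ⁴ using {E₁₁, E₁₂, E₂₁, E₂₂}.
Place the vectors as rows of a 3×4 matrix and reduce to echelon form.
The reduction yields 3 nonzero rows, so the rank is 3.
Since rank = 3 (the number of vectors), the set is linearly independent.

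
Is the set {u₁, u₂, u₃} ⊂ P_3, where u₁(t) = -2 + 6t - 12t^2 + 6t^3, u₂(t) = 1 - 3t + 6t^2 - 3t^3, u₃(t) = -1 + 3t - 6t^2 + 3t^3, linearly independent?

Write each element as a coordinate vector in ℝ⁴ using {1, t, …, t^3}.
Place the vectors as rows of a 3×4 matrix and reduce to echelon form.
The reduction yields 1 nonzero row, so the rank is 1.
Since rank 1 < 3, the set is linearly dependent.

linearly dependent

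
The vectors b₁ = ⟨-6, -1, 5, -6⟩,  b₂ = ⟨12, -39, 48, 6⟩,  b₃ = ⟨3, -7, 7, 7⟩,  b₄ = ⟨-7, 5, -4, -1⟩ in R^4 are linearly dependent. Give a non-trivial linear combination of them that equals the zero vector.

Write the vectors as columns of a matrix and find a nonzero vector in its null space.
One solution (up to scaling) is (3, -1, 3, -3).

3b₁ - b₂ + 3b₃ - 3b₄ = 0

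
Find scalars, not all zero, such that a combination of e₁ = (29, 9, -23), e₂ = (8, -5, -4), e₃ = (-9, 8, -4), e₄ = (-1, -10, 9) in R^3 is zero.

Set up α₁e₁ + … + α₄e₄ = 0 and solve the homogeneous system.
One solution (up to scaling) is (1, -1, 2, 3).

e₁ - e₂ + 2e₃ + 3e₄ = 0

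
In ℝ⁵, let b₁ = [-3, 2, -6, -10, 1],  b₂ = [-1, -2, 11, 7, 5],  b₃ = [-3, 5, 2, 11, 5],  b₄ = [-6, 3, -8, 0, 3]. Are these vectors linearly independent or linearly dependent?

linearly independent

Place the vectors as rows of a 4×5 matrix and reduce to echelon form.
The reduction yields 4 nonzero rows, so the rank is 4.
Since rank = 4 (the number of vectors), the set is linearly independent.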